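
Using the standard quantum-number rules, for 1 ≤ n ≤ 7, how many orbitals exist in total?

140

Total orbitals = 1² + 2² + 3² + 4² + 5² + 6² + 7² = 140.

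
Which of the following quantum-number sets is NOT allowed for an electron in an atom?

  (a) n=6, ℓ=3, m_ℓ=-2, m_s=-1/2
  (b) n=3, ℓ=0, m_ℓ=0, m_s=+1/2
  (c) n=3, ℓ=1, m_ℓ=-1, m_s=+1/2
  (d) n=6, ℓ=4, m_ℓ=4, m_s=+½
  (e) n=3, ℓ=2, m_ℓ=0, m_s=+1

(e)

(e) has m_s = +1, but an electron's spin must be ±1/2.
The remaining sets (a), (b), (c), (d) satisfy all four rules.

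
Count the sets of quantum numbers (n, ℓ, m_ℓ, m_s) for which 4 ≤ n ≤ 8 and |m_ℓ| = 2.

Per-shell orbital counts meeting the constraint:
n=4 → 4; n=5 → 6; n=6 → 8; n=7 → 10; n=8 → 12.
Orbitals: 4 + 6 + 8 + 10 + 12 = 40. Including both spin states (m_s = ±1/2) gives 2 × 40 = 80 states.

80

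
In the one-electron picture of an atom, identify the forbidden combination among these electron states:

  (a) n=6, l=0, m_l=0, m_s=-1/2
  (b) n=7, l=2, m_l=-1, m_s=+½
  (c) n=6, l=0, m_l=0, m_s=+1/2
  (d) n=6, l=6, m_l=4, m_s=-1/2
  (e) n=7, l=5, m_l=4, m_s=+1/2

(d) has l = 6 ≥ n = 6, violating 0 ≤ l ≤ n−1.
The remaining sets (a), (b), (c), (e) satisfy all four rules.

(d)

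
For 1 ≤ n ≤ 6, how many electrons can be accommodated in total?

182

Total orbitals = 1² + 2² + 3² + 4² + 5² + 6² = 91. Doubling for spin gives 182 electrons.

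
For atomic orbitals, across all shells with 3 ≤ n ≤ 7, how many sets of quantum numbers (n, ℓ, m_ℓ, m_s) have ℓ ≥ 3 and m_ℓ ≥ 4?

20

Treat each shell separately and count matching orbitals:
n=5 → 1; n=6 → 3; n=7 → 6.
Orbitals: 1 + 3 + 6 = 10. Including both spin states (m_s = ±1/2) gives 2 × 10 = 20 states.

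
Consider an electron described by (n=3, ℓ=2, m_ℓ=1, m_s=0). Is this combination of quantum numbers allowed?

The spin quantum number for an electron can only be m_s = +1/2 or −1/2; m_s = 0 is not one of those.

Invalid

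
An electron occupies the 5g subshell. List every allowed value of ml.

The 5g subshell has l = 4, and ml takes every integer from −l to +l. With l = 4 that gives the 9 values -4, -3, -2, -1, 0, 1, 2, 3, 4.

-4, -3, -2, -1, 0, 1, 2, 3, 4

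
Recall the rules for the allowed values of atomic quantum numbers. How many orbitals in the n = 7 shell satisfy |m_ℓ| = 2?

10

For n = 7, ℓ ranges over 0 … 6.
Per ℓ-value: ℓ=2 → 2; ℓ=3 → 2; ℓ=4 → 2; ℓ=5 → 2; ℓ=6 → 2.
Total orbitals: 2 + 2 + 2 + 2 + 2 = 10.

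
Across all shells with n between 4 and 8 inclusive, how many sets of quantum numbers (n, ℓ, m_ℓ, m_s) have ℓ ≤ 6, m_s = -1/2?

175

Work shell by shell — for each n, count the (ℓ, m_ℓ) pairs that satisfy ℓ ≤ 6:
n=4 → 16; n=5 → 25; n=6 → 36; n=7 → 49; n=8 → 49.
Orbitals: 16 + 25 + 36 + 49 + 49 = 175. With m_s fixed to -1/2 there is one state per orbital, so 175 states.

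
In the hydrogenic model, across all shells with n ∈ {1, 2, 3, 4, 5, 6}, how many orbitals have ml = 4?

Go shell by shell, enumerating (l, ml) with ml = 4:
n=5 → 1; n=6 → 2.
Total orbitals: 1 + 2 = 3.

3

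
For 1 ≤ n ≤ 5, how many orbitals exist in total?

Total orbitals = 1² + 2² + 3² + 4² + 5² = 55.

55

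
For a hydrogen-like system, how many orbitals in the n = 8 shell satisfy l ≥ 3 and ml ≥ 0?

30

For n = 8, l ranges over 0 … 7.
Orbitals with l ≥ 3 and ml ≥ 0, by l: l=3 → 4; l=4 → 5; l=5 → 6; l=6 → 7; l=7 → 8.
Total orbitals: 4 + 5 + 6 + 7 + 8 = 30.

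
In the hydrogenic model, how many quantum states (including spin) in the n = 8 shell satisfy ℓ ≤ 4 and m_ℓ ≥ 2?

12

With n = 8 the allowed ℓ are 0, 1, …, 7.
Contributions: ℓ=2 → 1; ℓ=3 → 2; ℓ=4 → 3.
Orbitals: 1 + 2 + 3 = 6. Each orbital carries two spin states, so 6 × 2 = 12 states.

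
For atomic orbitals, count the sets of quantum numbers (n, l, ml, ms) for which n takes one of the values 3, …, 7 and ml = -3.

20

Count contributing orbitals for each principal shell:
n=4 → 1; n=5 → 2; n=6 → 3; n=7 → 4.
Orbitals: 1 + 2 + 3 + 4 = 10. Including both spin states (ms = ±1/2) gives 2 × 10 = 20 states.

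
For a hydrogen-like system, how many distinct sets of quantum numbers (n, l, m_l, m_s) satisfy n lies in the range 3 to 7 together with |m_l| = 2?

60

Treat each shell separately and count matching orbitals:
n=3 → 2; n=4 → 4; n=5 → 6; n=6 → 8; n=7 → 10.
Orbitals: 2 + 4 + 6 + 8 + 10 = 30. Including both spin states (m_s = ±1/2) gives 2 × 30 = 60 states.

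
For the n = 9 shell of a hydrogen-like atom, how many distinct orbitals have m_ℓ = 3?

6

For n = 9, ℓ ranges over 0 … 8.
The (ℓ, m_ℓ) pairs meeting m_ℓ = 3 give: ℓ=3 → 1; ℓ=4 → 1; ℓ=5 → 1; ℓ=6 → 1; ℓ=7 → 1; ℓ=8 → 1.
Total orbitals: 1 + 1 + 1 + 1 + 1 + 1 = 6.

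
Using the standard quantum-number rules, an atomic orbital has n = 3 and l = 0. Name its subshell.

3s

l = 0 corresponds to the letter 's', so the subshell is 3s.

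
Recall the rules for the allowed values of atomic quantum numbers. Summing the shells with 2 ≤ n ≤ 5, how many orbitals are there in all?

54

Shell n has n² orbitals: 2²=4 + 3²=9 + 4²=16 + 5²=25 = 54 orbitals.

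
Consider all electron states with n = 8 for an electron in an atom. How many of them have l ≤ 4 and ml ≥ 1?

Per l-value: l=1 → 1; l=2 → 2; l=3 → 3; l=4 → 4.
Orbitals: 1 + 2 + 3 + 4 = 10. Each orbital carries two spin states, so 10 × 2 = 20 states.

20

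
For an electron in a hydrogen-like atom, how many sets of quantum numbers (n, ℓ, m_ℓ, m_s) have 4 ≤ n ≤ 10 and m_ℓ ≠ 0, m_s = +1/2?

322

Go shell by shell, enumerating (ℓ, m_ℓ) with m_ℓ ≠ 0:
n=4 → 12; n=5 → 20; n=6 → 30; n=7 → 42; n=8 → 56; n=9 → 72; n=10 → 90.
Orbitals: 12 + 20 + 30 + 42 + 56 + 72 + 90 = 322. With m_s fixed to +1/2 there is one state per orbital, so 322 states.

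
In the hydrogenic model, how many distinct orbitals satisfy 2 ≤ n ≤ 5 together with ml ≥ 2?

10

Treat each shell separately and count matching orbitals:
n=3 → 1; n=4 → 3; n=5 → 6.
Total orbitals: 1 + 3 + 6 = 10.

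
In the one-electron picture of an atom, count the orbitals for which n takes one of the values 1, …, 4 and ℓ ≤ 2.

Count contributing orbitals for each principal shell:
n=1 → 1; n=2 → 4; n=3 → 9; n=4 → 9.
Total orbitals: 1 + 4 + 9 + 9 = 23.

23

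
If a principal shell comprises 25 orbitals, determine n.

n = 5

n² = 25 ⇒ n = 5.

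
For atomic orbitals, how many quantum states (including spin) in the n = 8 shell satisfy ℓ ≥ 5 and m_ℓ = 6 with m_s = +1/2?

2

For n = 8, ℓ ranges over 0 … 7.
Orbitals with ℓ ≥ 5 and m_ℓ = 6, by ℓ: ℓ=6 → 1; ℓ=7 → 1.
Orbitals: 1 + 1 = 2. With m_s fixed to a single value there is one state per orbital, giving 2 states.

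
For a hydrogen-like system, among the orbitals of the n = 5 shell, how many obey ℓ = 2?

Go through ℓ = 0, …, 4 (the values permitted for n = 5).
Per ℓ-value: ℓ=2 → 5.
Total orbitals: 5.

5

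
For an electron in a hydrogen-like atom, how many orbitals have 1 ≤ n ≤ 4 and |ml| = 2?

6

Count contributing orbitals for each principal shell:
n=3 → 2; n=4 → 4.
Total orbitals: 2 + 4 = 6.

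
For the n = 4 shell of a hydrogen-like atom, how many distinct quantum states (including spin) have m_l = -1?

6

For n = 4, l ranges over 0 … 3.
Contributions: l=1 → 1; l=2 → 1; l=3 → 1.
Orbitals: 1 + 1 + 1 = 3. Each orbital carries two spin states, so 3 × 2 = 6 states.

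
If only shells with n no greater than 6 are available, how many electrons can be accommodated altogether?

Total orbitals = 1² + 2² + 3² + 4² + 5² + 6² = 91. Doubling for spin gives 182 electrons.

182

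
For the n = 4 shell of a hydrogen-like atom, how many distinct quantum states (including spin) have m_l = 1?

6

The (l, m_l) pairs meeting m_l = 1 give: l=1 → 1; l=2 → 1; l=3 → 1.
Orbitals: 1 + 1 + 1 = 3. Each orbital carries two spin states, so 3 × 2 = 6 states.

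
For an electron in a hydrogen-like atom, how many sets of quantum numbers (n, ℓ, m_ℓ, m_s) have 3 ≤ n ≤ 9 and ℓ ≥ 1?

546

Work shell by shell — for each n, count the (ℓ, m_ℓ) pairs that satisfy ℓ ≥ 1:
n=3 → 8; n=4 → 15; n=5 → 24; n=6 → 35; n=7 → 48; n=8 → 63; n=9 → 80.
Orbitals: 8 + 15 + 24 + 35 + 48 + 63 + 80 = 273. Including both spin states (m_s = ±1/2) gives 2 × 273 = 546 states.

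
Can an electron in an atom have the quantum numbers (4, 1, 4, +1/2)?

The magnetic quantum number must satisfy −ℓ ≤ m_ℓ ≤ ℓ. With ℓ = 1, m_ℓ can only be -1, 0, 1, so m_ℓ = 4 is forbidden.

Not allowed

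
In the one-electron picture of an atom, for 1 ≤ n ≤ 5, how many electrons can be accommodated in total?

Total orbitals = 1² + 2² + 3² + 4² + 5² = 55. Doubling for spin gives 110 electrons.

110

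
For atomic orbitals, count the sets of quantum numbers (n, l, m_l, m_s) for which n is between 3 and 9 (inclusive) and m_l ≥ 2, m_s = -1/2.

For each n in the range, tally the orbitals obeying m_l ≥ 2:
n=3 → 1; n=4 → 3; n=5 → 6; n=6 → 10; n=7 → 15; n=8 → 21; n=9 → 28.
Orbitals: 1 + 3 + 6 + 10 + 15 + 21 + 28 = 84. With m_s fixed to -1/2 there is one state per orbital, so 84 states.

84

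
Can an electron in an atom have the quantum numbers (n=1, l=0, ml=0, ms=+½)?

n = 1 is a positive integer. l = 0 satisfies 0 ≤ l ≤ n−1 = 0. ml = 0 lies in the range −l … +l (here 0). ms = +1/2 is one of ±1/2.
All four constraints are satisfied.

Allowed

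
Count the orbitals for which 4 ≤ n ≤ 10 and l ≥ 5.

Work shell by shell — for each n, count the (l, m_l) pairs that satisfy l ≥ 5:
n=6 → 11; n=7 → 24; n=8 → 39; n=9 → 56; n=10 → 75.
Total orbitals: 11 + 24 + 39 + 56 + 75 = 205.

205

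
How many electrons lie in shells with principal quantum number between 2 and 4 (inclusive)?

Shell n has n² orbitals: 2²=4 + 3²=9 + 4²=16 = 29 orbitals.
Two spin states per orbital: 2 × 29 = 58 electrons.

58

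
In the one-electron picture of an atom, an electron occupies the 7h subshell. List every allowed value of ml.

The 7h subshell has l = 5, and ml takes every integer from −l to +l. With l = 5 that gives the 11 values -5, -4, -3, -2, -1, 0, 1, 2, 3, 4, 5.

-5, -4, -3, -2, -1, 0, 1, 2, 3, 4, 5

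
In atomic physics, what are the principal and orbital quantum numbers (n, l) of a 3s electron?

The leading integer gives n = 3; the letter 's' means l = 0.

n = 3, l = 0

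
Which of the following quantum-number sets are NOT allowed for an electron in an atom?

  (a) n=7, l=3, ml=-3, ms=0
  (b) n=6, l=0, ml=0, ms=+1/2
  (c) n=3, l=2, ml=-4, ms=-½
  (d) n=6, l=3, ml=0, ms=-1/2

(a) and (c)

(a) has ms = 0, but an electron's spin must be ±1/2.
(c) has |ml| = 4 > l = 2, violating −l ≤ ml ≤ l.
The remaining sets (b), (d) satisfy all four rules.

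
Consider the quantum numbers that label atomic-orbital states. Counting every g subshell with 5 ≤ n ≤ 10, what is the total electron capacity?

A g subshell (l = 4) exists for every n ≥ 5, so shells n = 5, 6, 7, 8, 9, 10 each contribute one — 6 subshells.
Since each g subshell holds 2(2·4+1) = 18 electrons, the total is 6 × 18 = 108.

108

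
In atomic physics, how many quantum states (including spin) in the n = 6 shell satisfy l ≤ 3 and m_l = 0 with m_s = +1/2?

Go through l = 0, …, 5 (the values permitted for n = 6).
Contributions: l=0 → 1; l=1 → 1; l=2 → 1; l=3 → 1.
Orbitals: 1 + 1 + 1 + 1 = 4. With m_s fixed to a single value there is one state per orbital, giving 4 states.

4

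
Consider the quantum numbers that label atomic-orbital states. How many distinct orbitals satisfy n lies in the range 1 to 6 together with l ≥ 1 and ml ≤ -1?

Work shell by shell — for each n, count the (l, ml) pairs that satisfy l ≥ 1 and ml ≤ -1:
n=2 → 1; n=3 → 3; n=4 → 6; n=5 → 10; n=6 → 15.
Total orbitals: 1 + 3 + 6 + 10 + 15 = 35.

35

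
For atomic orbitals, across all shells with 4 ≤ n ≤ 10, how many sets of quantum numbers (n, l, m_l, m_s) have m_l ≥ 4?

Per-shell orbital counts meeting the constraint:
n=5 → 1; n=6 → 3; n=7 → 6; n=8 → 10; n=9 → 15; n=10 → 21.
Orbitals: 1 + 3 + 6 + 10 + 15 + 21 = 56. Including both spin states (m_s = ±1/2) gives 2 × 56 = 112 states.

112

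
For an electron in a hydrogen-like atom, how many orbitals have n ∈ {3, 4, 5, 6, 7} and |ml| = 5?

6

For each n in the range, tally the orbitals obeying |ml| = 5:
n=6 → 2; n=7 → 4.
Total orbitals: 2 + 4 = 6.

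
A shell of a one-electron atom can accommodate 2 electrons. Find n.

2n² = 2 ⇒ n² = 1 ⇒ n = 1.

n = 1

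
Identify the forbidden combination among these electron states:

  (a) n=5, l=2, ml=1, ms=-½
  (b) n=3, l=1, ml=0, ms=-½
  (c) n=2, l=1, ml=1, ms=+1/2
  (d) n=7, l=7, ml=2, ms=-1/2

(d) has l = 7 ≥ n = 7, violating 0 ≤ l ≤ n−1.
The remaining sets (a), (b), (c) satisfy all four rules.

(d)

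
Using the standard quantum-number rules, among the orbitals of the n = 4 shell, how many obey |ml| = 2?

4

Contributions: l=2 → 2; l=3 → 2.
Total orbitals: 2 + 2 = 4.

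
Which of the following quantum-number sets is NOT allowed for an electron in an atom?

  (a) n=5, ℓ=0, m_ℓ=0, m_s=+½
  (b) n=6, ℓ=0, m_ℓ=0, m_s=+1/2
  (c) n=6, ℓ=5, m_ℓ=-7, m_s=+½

(c)

(c) has |m_ℓ| = 7 > ℓ = 5, violating −ℓ ≤ m_ℓ ≤ ℓ.
The remaining sets (a), (b) satisfy all four rules.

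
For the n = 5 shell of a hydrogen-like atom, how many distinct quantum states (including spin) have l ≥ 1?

For n = 5, l ranges over 0 … 4.
Contributions: l=1 → 3; l=2 → 5; l=3 → 7; l=4 → 9.
Orbitals: 3 + 5 + 7 + 9 = 24. Each orbital carries two spin states, so 24 × 2 = 48 states.

48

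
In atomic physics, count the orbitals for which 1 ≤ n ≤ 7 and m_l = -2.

15

Treat each shell separately and count matching orbitals:
n=3 → 1; n=4 → 2; n=5 → 3; n=6 → 4; n=7 → 5.
Total orbitals: 1 + 2 + 3 + 4 + 5 = 15.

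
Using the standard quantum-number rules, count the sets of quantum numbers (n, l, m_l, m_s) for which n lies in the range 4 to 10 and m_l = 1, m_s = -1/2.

For each n in the range, tally the orbitals obeying m_l = 1:
n=4 → 3; n=5 → 4; n=6 → 5; n=7 → 6; n=8 → 7; n=9 → 8; n=10 → 9.
Orbitals: 3 + 4 + 5 + 6 + 7 + 8 + 9 = 42. With m_s fixed to -1/2 there is one state per orbital, so 42 states.

42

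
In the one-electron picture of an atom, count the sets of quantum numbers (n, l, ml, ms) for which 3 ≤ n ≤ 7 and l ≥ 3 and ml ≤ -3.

40

Per-shell orbital counts meeting the constraint:
n=4 → 1; n=5 → 3; n=6 → 6; n=7 → 10.
Orbitals: 1 + 3 + 6 + 10 = 20. Including both spin states (ms = ±1/2) gives 2 × 20 = 40 states.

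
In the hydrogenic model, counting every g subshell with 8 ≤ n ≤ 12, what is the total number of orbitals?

A g subshell (l = 4) exists for every n ≥ 5, so shells n = 8, 9, 10, 11, 12 each contribute one — 5 subshells.
Since each g subshell has 2·4+1 = 9 orbitals, the total is 5 × 9 = 45.

45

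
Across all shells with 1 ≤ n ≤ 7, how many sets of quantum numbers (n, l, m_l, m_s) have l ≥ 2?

For each n in the range, tally the orbitals obeying l ≥ 2:
n=3 → 5; n=4 → 12; n=5 → 21; n=6 → 32; n=7 → 45.
Orbitals: 5 + 12 + 21 + 32 + 45 = 115. Including both spin states (m_s = ±1/2) gives 2 × 115 = 230 states.

230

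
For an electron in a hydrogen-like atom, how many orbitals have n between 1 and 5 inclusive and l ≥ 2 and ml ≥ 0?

22

Count contributing orbitals for each principal shell:
n=3 → 3; n=4 → 7; n=5 → 12.
Total orbitals: 3 + 7 + 12 = 22.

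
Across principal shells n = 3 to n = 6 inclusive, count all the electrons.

172

Shell n has n² orbitals: 3²=9 + 4²=16 + 5²=25 + 6²=36 = 86 orbitals.
Two spin states per orbital: 2 × 86 = 172 electrons.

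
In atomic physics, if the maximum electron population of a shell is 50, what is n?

2n² = 50 ⇒ n² = 25 ⇒ n = 5.

n = 5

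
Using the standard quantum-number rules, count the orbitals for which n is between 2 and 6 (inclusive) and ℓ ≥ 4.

29

For each n in the range, tally the orbitals obeying ℓ ≥ 4:
n=5 → 9; n=6 → 20.
Total orbitals: 9 + 20 = 29.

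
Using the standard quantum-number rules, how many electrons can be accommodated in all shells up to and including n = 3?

28

Total orbitals = 1² + 2² + 3² = 14. Doubling for spin gives 28 electrons.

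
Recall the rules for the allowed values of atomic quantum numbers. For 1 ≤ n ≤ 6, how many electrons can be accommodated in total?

Total orbitals = 1² + 2² + 3² + 4² + 5² + 6² = 91. Doubling for spin gives 182 electrons.

182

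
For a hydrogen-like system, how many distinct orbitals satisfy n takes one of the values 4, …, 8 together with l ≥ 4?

Work shell by shell — for each n, count the (l, ml) pairs that satisfy l ≥ 4:
n=5 → 9; n=6 → 20; n=7 → 33; n=8 → 48.
Total orbitals: 9 + 20 + 33 + 48 = 110.

110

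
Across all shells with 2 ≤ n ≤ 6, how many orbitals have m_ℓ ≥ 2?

20

Treat each shell separately and count matching orbitals:
n=3 → 1; n=4 → 3; n=5 → 6; n=6 → 10.
Total orbitals: 1 + 3 + 6 + 10 = 20.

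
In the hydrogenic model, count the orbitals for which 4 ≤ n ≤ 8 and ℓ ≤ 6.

Go shell by shell, enumerating (ℓ, m_ℓ) with ℓ ≤ 6:
n=4 → 16; n=5 → 25; n=6 → 36; n=7 → 49; n=8 → 49.
Total orbitals: 16 + 25 + 36 + 49 + 49 = 175.

175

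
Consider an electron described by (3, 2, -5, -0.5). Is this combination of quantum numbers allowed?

Not allowed

The magnetic quantum number must satisfy −l ≤ m_l ≤ l. With l = 2, m_l can only be -2, -1, 0, 1, 2, so m_l = -5 is forbidden.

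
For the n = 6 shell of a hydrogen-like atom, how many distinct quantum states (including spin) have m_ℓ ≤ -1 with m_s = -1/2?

With n = 6 the allowed ℓ are 0, 1, …, 5.
The (ℓ, m_ℓ) pairs meeting m_ℓ ≤ -1 give: ℓ=1 → 1; ℓ=2 → 2; ℓ=3 → 3; ℓ=4 → 4; ℓ=5 → 5.
Orbitals: 1 + 2 + 3 + 4 + 5 = 15. With m_s fixed to a single value there is one state per orbital, giving 15 states.

15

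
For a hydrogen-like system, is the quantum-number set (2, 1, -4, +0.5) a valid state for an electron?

No

The magnetic quantum number must satisfy −ℓ ≤ m_ℓ ≤ ℓ. With ℓ = 1, m_ℓ can only be -1, 0, 1, so m_ℓ = -4 is forbidden.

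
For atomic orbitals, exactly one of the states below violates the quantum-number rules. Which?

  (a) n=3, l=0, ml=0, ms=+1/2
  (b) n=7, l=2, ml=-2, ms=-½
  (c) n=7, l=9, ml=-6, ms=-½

(c) has l = 9 ≥ n = 7, violating 0 ≤ l ≤ n−1.
The remaining sets (a), (b) satisfy all four rules.

(c)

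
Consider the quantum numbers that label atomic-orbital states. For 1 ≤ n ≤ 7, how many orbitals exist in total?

Total orbitals = 1² + 2² + 3² + 4² + 5² + 6² + 7² = 140.

140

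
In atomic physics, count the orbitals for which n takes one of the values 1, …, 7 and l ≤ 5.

127

Count contributing orbitals for each principal shell:
n=1 → 1; n=2 → 4; n=3 → 9; n=4 → 16; n=5 → 25; n=6 → 36; n=7 → 36.
Total orbitals: 1 + 4 + 9 + 16 + 25 + 36 + 36 = 127.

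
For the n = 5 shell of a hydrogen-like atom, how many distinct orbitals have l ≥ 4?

9

With n = 5 the allowed l are 0, 1, …, 4.
Orbitals with l ≥ 4, by l: l=4 → 9.
Total orbitals: 9.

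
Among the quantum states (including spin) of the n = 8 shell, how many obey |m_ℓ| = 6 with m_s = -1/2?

Contributions: ℓ=6 → 2; ℓ=7 → 2.
Orbitals: 2 + 2 = 4. With m_s fixed to a single value there is one state per orbital, giving 4 states.

4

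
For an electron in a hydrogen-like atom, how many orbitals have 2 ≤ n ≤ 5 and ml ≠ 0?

40

Per-shell orbital counts meeting the constraint:
n=2 → 2; n=3 → 6; n=4 → 12; n=5 → 20.
Total orbitals: 2 + 6 + 12 + 20 = 40.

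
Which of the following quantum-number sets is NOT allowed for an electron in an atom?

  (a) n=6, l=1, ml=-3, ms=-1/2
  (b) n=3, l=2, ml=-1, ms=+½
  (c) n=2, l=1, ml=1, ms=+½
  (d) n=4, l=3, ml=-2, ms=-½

(a)

(a) has |ml| = 3 > l = 1, violating −l ≤ ml ≤ l.
The remaining sets (b), (c), (d) satisfy all four rules.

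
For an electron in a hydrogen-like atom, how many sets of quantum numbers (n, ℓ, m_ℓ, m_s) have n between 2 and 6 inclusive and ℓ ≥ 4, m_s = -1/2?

Per-shell orbital counts meeting the constraint:
n=5 → 9; n=6 → 20.
Orbitals: 9 + 20 = 29. With m_s fixed to -1/2 there is one state per orbital, so 29 states.

29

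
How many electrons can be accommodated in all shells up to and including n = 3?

Total orbitals = 1² + 2² + 3² = 14. Doubling for spin gives 28 electrons.

28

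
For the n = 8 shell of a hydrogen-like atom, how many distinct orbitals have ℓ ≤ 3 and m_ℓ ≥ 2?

3

For n = 8, ℓ ranges over 0 … 7.
The (ℓ, m_ℓ) pairs meeting ℓ ≤ 3 and m_ℓ ≥ 2 give: ℓ=2 → 1; ℓ=3 → 2.
Total orbitals: 1 + 2 = 3.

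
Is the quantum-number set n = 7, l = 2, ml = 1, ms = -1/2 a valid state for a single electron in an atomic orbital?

Yes

n = 7 is a positive integer. l = 2 satisfies 0 ≤ l ≤ n−1 = 6. ml = 1 lies in the range −l … +l (here −2 … 2). ms = -1/2 is one of ±1/2.
All four constraints are satisfied.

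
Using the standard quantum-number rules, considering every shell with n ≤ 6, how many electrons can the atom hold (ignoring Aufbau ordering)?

182

Total orbitals = 1² + 2² + 3² + 4² + 5² + 6² = 91. Doubling for spin gives 182 electrons.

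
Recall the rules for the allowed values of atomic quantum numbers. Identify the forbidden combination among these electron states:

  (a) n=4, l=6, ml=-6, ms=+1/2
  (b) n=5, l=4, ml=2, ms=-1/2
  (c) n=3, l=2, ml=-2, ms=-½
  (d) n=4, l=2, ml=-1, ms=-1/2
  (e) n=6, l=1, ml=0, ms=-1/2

(a)

(a) has l = 6 ≥ n = 4, violating 0 ≤ l ≤ n−1.
The remaining sets (b), (c), (d), (e) satisfy all four rules.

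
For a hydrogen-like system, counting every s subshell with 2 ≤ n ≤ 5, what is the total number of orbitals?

An s subshell (ℓ = 0) exists for every n ≥ 1, so shells n = 2, 3, 4, 5 each contribute one — 4 subshells.
Since each s subshell has 2·0+1 = 1 orbital, the total is 4 × 1 = 4.

4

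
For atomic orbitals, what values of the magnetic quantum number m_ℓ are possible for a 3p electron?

The 3p subshell has ℓ = 1, and m_ℓ takes every integer from −ℓ to +ℓ. With ℓ = 1 that gives the 3 values -1, 0, 1.

-1, 0, 1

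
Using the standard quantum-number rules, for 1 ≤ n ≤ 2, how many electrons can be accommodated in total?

Total orbitals = 1² + 2² = 5. Doubling for spin gives 10 electrons.

10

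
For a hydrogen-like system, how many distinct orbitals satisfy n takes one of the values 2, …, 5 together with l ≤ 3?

Go shell by shell, enumerating (l, ml) with l ≤ 3:
n=2 → 4; n=3 → 9; n=4 → 16; n=5 → 16.
Total orbitals: 4 + 9 + 16 + 16 = 45.

45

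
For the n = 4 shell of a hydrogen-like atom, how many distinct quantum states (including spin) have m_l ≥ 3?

2

Contributions: l=3 → 1.
Orbitals: 1. Each orbital carries two spin states, so 1 × 2 = 2 states.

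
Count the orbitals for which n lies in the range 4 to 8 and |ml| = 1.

50

Work shell by shell — for each n, count the (l, ml) pairs that satisfy |ml| = 1:
n=4 → 6; n=5 → 8; n=6 → 10; n=7 → 12; n=8 → 14.
Total orbitals: 6 + 8 + 10 + 12 + 14 = 50.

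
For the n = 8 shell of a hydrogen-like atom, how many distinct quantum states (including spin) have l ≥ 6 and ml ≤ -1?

26

Go through l = 0, …, 7 (the values permitted for n = 8).
Contributions: l=6 → 6; l=7 → 7.
Orbitals: 6 + 7 = 13. Each orbital carries two spin states, so 13 × 2 = 26 states.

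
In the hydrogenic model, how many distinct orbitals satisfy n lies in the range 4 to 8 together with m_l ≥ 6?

Count contributing orbitals for each principal shell:
n=7 → 1; n=8 → 3.
Total orbitals: 1 + 3 = 4.

4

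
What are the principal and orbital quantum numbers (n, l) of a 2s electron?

The leading integer gives n = 2; the letter 's' means l = 0.

n = 2, l = 0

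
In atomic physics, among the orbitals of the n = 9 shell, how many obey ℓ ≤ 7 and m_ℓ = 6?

With n = 9 the allowed ℓ are 0, 1, …, 8.
The (ℓ, m_ℓ) pairs meeting ℓ ≤ 7 and m_ℓ = 6 give: ℓ=6 → 1; ℓ=7 → 1.
Total orbitals: 1 + 1 = 2.

2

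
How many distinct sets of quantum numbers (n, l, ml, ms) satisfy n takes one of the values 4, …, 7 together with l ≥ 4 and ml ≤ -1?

Per-shell orbital counts meeting the constraint:
n=5 → 4; n=6 → 9; n=7 → 15.
Orbitals: 4 + 9 + 15 = 28. Including both spin states (ms = ±1/2) gives 2 × 28 = 56 states.

56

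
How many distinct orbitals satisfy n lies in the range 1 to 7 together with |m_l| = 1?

42

Per-shell orbital counts meeting the constraint:
n=2 → 2; n=3 → 4; n=4 → 6; n=5 → 8; n=6 → 10; n=7 → 12.
Total orbitals: 2 + 4 + 6 + 8 + 10 + 12 = 42.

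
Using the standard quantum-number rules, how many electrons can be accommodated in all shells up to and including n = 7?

Total orbitals = 1² + 2² + 3² + 4² + 5² + 6² + 7² = 140. Doubling for spin gives 280 electrons.

280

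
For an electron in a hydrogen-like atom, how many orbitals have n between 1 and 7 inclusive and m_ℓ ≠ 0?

Treat each shell separately and count matching orbitals:
n=2 → 2; n=3 → 6; n=4 → 12; n=5 → 20; n=6 → 30; n=7 → 42.
Total orbitals: 2 + 6 + 12 + 20 + 30 + 42 = 112.

112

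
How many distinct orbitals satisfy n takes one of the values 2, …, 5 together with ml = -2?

6

Per-shell orbital counts meeting the constraint:
n=3 → 1; n=4 → 2; n=5 → 3.
Total orbitals: 1 + 2 + 3 = 6.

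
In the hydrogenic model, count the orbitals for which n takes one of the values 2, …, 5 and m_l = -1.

10

Work shell by shell — for each n, count the (l, m_l) pairs that satisfy m_l = -1:
n=2 → 1; n=3 → 2; n=4 → 3; n=5 → 4.
Total orbitals: 1 + 2 + 3 + 4 = 10.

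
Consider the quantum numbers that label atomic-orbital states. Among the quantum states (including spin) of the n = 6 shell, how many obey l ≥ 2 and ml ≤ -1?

28

Go through l = 0, …, 5 (the values permitted for n = 6).
The (l, ml) pairs meeting l ≥ 2 and ml ≤ -1 give: l=2 → 2; l=3 → 3; l=4 → 4; l=5 → 5.
Orbitals: 2 + 3 + 4 + 5 = 14. Each orbital carries two spin states, so 14 × 2 = 28 states.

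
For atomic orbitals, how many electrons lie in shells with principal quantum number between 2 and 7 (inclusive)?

278

Shell n has n² orbitals: 2²=4 + 3²=9 + 4²=16 + 5²=25 + 6²=36 + 7²=49 = 139 orbitals.
Two spin states per orbital: 2 × 139 = 278 electrons.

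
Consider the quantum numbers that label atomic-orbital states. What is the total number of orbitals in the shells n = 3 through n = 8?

Shell n has n² orbitals: 3²=9 + 4²=16 + 5²=25 + 6²=36 + 7²=49 + 8²=64 = 199 orbitals.

199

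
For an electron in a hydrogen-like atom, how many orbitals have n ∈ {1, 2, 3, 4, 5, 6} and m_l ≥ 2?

20

Go shell by shell, enumerating (l, m_l) with m_l ≥ 2:
n=3 → 1; n=4 → 3; n=5 → 6; n=6 → 10.
Total orbitals: 1 + 3 + 6 + 10 = 20.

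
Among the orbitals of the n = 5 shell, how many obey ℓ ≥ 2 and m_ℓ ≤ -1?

Per ℓ-value: ℓ=2 → 2; ℓ=3 → 3; ℓ=4 → 4.
Total orbitals: 2 + 3 + 4 = 9.

9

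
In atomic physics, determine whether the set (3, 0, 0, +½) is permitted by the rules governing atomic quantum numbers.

n = 3 is a positive integer. l = 0 satisfies 0 ≤ l ≤ n−1 = 2. ml = 0 lies in the range −l … +l (here 0). ms = +1/2 is one of ±1/2.
All four constraints are satisfied.

Allowed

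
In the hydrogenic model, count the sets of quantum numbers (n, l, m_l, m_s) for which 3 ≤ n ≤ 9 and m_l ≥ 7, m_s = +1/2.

For each n in the range, tally the orbitals obeying m_l ≥ 7:
n=8 → 1; n=9 → 3.
Orbitals: 1 + 3 = 4. With m_s fixed to +1/2 there is one state per orbital, so 4 states.

4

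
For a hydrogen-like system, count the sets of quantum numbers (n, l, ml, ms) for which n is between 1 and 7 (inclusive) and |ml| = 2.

60

Work shell by shell — for each n, count the (l, ml) pairs that satisfy |ml| = 2:
n=3 → 2; n=4 → 4; n=5 → 6; n=6 → 8; n=7 → 10.
Orbitals: 2 + 4 + 6 + 8 + 10 = 30. Including both spin states (ms = ±1/2) gives 2 × 30 = 60 states.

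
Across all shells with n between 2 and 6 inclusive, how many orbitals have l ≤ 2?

Work shell by shell — for each n, count the (l, ml) pairs that satisfy l ≤ 2:
n=2 → 4; n=3 → 9; n=4 → 9; n=5 → 9; n=6 → 9.
Total orbitals: 4 + 9 + 9 + 9 + 9 = 40.

40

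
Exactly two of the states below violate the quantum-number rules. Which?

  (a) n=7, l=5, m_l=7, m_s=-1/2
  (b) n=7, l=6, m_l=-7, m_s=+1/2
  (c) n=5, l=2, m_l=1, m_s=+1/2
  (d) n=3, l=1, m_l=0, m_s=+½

(a) has |m_l| = 7 > l = 5, violating −l ≤ m_l ≤ l.
(b) has |m_l| = 7 > l = 6, violating −l ≤ m_l ≤ l.
The remaining sets (c), (d) satisfy all four rules.

(a) and (b)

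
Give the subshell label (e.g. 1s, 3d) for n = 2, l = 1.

2p

l = 1 corresponds to the letter 'p', so the subshell is 2p.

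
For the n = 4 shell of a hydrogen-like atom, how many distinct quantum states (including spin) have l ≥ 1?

With n = 4 the allowed l are 0, 1, …, 3.
Contributions: l=1 → 3; l=2 → 5; l=3 → 7.
Orbitals: 3 + 5 + 7 = 15. Each orbital carries two spin states, so 15 × 2 = 30 states.

30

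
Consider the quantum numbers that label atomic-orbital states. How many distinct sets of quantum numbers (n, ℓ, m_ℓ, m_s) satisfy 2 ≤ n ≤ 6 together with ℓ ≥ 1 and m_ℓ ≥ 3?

Go shell by shell, enumerating (ℓ, m_ℓ) with ℓ ≥ 1 and m_ℓ ≥ 3:
n=4 → 1; n=5 → 3; n=6 → 6.
Orbitals: 1 + 3 + 6 = 10. Including both spin states (m_s = ±1/2) gives 2 × 10 = 20 states.

20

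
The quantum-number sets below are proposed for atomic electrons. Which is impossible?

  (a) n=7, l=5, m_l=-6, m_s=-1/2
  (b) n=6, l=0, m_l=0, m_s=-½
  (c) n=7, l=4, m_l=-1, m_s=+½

(a)

(a) has |m_l| = 6 > l = 5, violating −l ≤ m_l ≤ l.
The remaining sets (b), (c) satisfy all four rules.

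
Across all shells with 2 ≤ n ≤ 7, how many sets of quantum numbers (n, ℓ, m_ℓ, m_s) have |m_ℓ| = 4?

Go shell by shell, enumerating (ℓ, m_ℓ) with |m_ℓ| = 4:
n=5 → 2; n=6 → 4; n=7 → 6.
Orbitals: 2 + 4 + 6 = 12. Including both spin states (m_s = ±1/2) gives 2 × 12 = 24 states.

24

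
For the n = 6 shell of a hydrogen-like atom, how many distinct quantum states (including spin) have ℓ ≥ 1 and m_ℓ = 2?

Go through ℓ = 0, …, 5 (the values permitted for n = 6).
Contributions: ℓ=2 → 1; ℓ=3 → 1; ℓ=4 → 1; ℓ=5 → 1.
Orbitals: 1 + 1 + 1 + 1 = 4. Each orbital carries two spin states, so 4 × 2 = 8 states.

8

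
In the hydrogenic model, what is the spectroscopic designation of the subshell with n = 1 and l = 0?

l = 0 corresponds to the letter 's', so the subshell is 1s.

1s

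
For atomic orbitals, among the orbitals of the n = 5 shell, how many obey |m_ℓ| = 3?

4

For n = 5, ℓ ranges over 0 … 4.
Per ℓ-value: ℓ=3 → 2; ℓ=4 → 2.
Total orbitals: 2 + 2 = 4.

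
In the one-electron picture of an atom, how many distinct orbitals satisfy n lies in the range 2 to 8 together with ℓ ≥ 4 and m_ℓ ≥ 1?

Go shell by shell, enumerating (ℓ, m_ℓ) with ℓ ≥ 4 and m_ℓ ≥ 1:
n=5 → 4; n=6 → 9; n=7 → 15; n=8 → 22.
Total orbitals: 4 + 9 + 15 + 22 = 50.

50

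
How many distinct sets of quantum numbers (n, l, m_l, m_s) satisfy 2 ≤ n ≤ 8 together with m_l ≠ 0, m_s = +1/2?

Count contributing orbitals for each principal shell:
n=2 → 2; n=3 → 6; n=4 → 12; n=5 → 20; n=6 → 30; n=7 → 42; n=8 → 56.
Orbitals: 2 + 6 + 12 + 20 + 30 + 42 + 56 = 168. With m_s fixed to +1/2 there is one state per orbital, so 168 states.

168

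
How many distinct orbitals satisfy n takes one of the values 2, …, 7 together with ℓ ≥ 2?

Go shell by shell, enumerating (ℓ, m_ℓ) with ℓ ≥ 2:
n=3 → 5; n=4 → 12; n=5 → 21; n=6 → 32; n=7 → 45.
Total orbitals: 5 + 12 + 21 + 32 + 45 = 115.

115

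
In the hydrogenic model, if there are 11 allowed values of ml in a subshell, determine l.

l = 5

ml ranges over 2l+1 integers, so 2l+1 = 11 ⇒ l = 5.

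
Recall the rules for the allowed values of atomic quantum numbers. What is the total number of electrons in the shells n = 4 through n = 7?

252

Shell n has n² orbitals: 4²=16 + 5²=25 + 6²=36 + 7²=49 = 126 orbitals.
Two spin states per orbital: 2 × 126 = 252 electrons.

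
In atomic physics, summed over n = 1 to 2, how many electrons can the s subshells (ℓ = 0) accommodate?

4

An s subshell (ℓ = 0) exists for every n ≥ 1, so shells n = 1, 2 each contribute one — 2 subshells.
Since each s subshell holds 2(2·0+1) = 2 electrons, the total is 2 × 2 = 4.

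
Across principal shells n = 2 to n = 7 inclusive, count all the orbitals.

139

Shell n has n² orbitals: 2²=4 + 3²=9 + 4²=16 + 5²=25 + 6²=36 + 7²=49 = 139 orbitals.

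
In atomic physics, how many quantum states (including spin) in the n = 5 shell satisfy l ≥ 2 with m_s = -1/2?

The n = 5 shell has l = 0 through 4; check each.
The (l, m_l) pairs meeting l ≥ 2 give: l=2 → 5; l=3 → 7; l=4 → 9.
Orbitals: 5 + 7 + 9 = 21. With m_s fixed to a single value there is one state per orbital, giving 21 states.

21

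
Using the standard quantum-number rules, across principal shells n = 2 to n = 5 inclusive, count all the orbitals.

54

Shell n has n² orbitals: 2²=4 + 3²=9 + 4²=16 + 5²=25 = 54 orbitals.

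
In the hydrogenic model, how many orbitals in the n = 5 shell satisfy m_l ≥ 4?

1

Contributions: l=4 → 1.
Total orbitals: 1.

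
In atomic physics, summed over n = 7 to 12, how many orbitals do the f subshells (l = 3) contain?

42

An f subshell (l = 3) exists for every n ≥ 4, so shells n = 7, 8, 9, 10, 11, 12 each contribute one — 6 subshells.
Since each f subshell has 2·3+1 = 7 orbitals, the total is 6 × 7 = 42.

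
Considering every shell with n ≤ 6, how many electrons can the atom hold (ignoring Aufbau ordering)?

182

Total orbitals = 1² + 2² + 3² + 4² + 5² + 6² = 91. Doubling for spin gives 182 electrons.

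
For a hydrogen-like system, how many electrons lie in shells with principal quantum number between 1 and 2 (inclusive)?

Shell n has n² orbitals: 1²=1 + 2²=4 = 5 orbitals.
Two spin states per orbital: 2 × 5 = 10 electrons.

10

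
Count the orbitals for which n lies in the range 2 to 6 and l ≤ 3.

Per-shell orbital counts meeting the constraint:
n=2 → 4; n=3 → 9; n=4 → 16; n=5 → 16; n=6 → 16.
Total orbitals: 4 + 9 + 16 + 16 + 16 = 61.

61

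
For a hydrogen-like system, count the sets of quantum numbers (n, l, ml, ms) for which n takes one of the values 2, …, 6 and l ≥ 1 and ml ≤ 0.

100

Go shell by shell, enumerating (l, ml) with l ≥ 1 and ml ≤ 0:
n=2 → 2; n=3 → 5; n=4 → 9; n=5 → 14; n=6 → 20.
Orbitals: 2 + 5 + 9 + 14 + 20 = 50. Including both spin states (ms = ±1/2) gives 2 × 50 = 100 states.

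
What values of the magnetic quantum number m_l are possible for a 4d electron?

The 4d subshell has l = 2, and m_l takes every integer from −l to +l. With l = 2 that gives the 5 values -2, -1, 0, 1, 2.

-2, -1, 0, 1, 2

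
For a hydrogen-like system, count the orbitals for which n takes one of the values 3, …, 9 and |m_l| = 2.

For each n in the range, tally the orbitals obeying |m_l| = 2:
n=3 → 2; n=4 → 4; n=5 → 6; n=6 → 8; n=7 → 10; n=8 → 12; n=9 → 14.
Total orbitals: 2 + 4 + 6 + 8 + 10 + 12 + 14 = 56.

56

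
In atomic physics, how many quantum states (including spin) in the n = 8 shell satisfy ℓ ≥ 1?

126

Contributions: ℓ=1 → 3; ℓ=2 → 5; ℓ=3 → 7; ℓ=4 → 9; ℓ=5 → 11; ℓ=6 → 13; ℓ=7 → 15.
Orbitals: 3 + 5 + 7 + 9 + 11 + 13 + 15 = 63. Each orbital carries two spin states, so 63 × 2 = 126 states.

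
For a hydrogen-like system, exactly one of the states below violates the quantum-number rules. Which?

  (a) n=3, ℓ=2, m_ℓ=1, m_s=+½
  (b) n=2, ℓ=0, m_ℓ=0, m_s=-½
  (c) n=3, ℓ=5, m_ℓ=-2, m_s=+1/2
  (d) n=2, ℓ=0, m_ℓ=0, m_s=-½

(c) has ℓ = 5 ≥ n = 3, violating 0 ≤ ℓ ≤ n−1.
The remaining sets (a), (b), (d) satisfy all four rules.

(c)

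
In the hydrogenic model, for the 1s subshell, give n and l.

The leading integer gives n = 1; the letter 's' means l = 0.

n = 1, l = 0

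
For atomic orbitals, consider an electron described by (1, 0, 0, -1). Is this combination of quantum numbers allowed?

The spin quantum number for an electron can only be ms = +1/2 or −1/2; ms = -1 is not one of those.

Not allowed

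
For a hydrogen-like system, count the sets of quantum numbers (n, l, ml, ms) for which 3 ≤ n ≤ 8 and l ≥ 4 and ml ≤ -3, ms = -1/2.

For each n in the range, tally the orbitals obeying l ≥ 4 and ml ≤ -3:
n=5 → 2; n=6 → 5; n=7 → 9; n=8 → 14.
Orbitals: 2 + 5 + 9 + 14 = 30. With ms fixed to -1/2 there is one state per orbital, so 30 states.

30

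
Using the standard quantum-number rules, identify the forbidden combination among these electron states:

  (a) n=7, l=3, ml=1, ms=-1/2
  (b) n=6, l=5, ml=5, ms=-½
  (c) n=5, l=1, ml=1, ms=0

(c)

(c) has ms = 0, but an electron's spin must be ±1/2.
The remaining sets (a), (b) satisfy all four rules.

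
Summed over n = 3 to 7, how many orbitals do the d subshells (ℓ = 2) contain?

A d subshell (ℓ = 2) exists for every n ≥ 3, so shells n = 3, 4, 5, 6, 7 each contribute one — 5 subshells.
Since each d subshell has 2·2+1 = 5 orbitals, the total is 5 × 5 = 25.

25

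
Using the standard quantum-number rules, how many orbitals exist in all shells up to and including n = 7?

140

Total orbitals = 1² + 2² + 3² + 4² + 5² + 6² + 7² = 140.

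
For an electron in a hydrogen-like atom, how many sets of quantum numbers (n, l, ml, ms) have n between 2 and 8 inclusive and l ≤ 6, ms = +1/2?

188

Per-shell orbital counts meeting the constraint:
n=2 → 4; n=3 → 9; n=4 → 16; n=5 → 25; n=6 → 36; n=7 → 49; n=8 → 49.
Orbitals: 4 + 9 + 16 + 25 + 36 + 49 + 49 = 188. With ms fixed to +1/2 there is one state per orbital, so 188 states.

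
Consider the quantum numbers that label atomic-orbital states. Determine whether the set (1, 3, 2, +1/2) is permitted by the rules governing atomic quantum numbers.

The orbital quantum number must satisfy 0 ≤ ℓ ≤ n−1. With n = 1 the allowed ℓ values are 0, so ℓ = 3 is out of range.

No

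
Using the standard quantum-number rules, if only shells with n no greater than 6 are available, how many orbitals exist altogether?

Total orbitals = 1² + 2² + 3² + 4² + 5² + 6² = 91.

91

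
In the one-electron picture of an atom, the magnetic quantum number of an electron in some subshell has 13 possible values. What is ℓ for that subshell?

m_ℓ ranges over 2ℓ+1 integers, so 2ℓ+1 = 13 ⇒ ℓ = 6.

ℓ = 6 (i)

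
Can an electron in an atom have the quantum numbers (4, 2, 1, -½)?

Allowed

n = 4 is a positive integer. l = 2 satisfies 0 ≤ l ≤ n−1 = 3. m_l = 1 lies in the range −l … +l (here −2 … 2). m_s = -1/2 is one of ±1/2.
All four constraints are satisfied.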